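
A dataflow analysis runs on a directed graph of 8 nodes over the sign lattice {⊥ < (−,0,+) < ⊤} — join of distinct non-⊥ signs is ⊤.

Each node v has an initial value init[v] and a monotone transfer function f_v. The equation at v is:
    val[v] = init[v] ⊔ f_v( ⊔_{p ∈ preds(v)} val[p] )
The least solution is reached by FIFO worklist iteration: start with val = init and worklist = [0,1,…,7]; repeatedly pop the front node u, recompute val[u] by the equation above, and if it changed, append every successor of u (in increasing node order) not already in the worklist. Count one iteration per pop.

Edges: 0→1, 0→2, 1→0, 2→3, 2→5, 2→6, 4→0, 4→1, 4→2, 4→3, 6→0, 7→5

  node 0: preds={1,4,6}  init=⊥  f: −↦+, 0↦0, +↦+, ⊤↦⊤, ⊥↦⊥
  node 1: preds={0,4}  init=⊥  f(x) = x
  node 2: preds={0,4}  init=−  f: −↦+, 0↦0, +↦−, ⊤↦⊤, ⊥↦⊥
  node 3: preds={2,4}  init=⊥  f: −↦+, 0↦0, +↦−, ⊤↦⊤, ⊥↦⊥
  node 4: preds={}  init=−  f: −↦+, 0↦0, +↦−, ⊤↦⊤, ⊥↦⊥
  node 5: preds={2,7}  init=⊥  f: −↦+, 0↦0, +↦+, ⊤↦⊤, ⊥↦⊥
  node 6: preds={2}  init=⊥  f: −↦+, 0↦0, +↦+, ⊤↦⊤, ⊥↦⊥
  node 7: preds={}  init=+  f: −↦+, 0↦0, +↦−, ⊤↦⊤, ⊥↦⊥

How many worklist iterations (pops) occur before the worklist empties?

Worklist (11 pops):
  #1 pop 0: in=− → + (was ⊥); enqueue []
  #2 pop 1: in=⊤ → ⊤ (was ⊥); enqueue [0]
  #3 pop 2: in=⊤ → ⊤ (was −); enqueue []
  #4 pop 3: in=⊤ → ⊤ (was ⊥); enqueue []
  #5 pop 4: in=⊥ → − (no change)
  #6 pop 5: in=⊤ → ⊤ (was ⊥); enqueue []
  #7 pop 6: in=⊤ → ⊤ (was ⊥); enqueue []
  #8 pop 7: in=⊥ → + (no change)
  #9 pop 0: in=⊤ → ⊤ (was +); enqueue [1,2]
  #10 pop 1: in=⊤ → ⊤ (no change)
  #11 pop 2: in=⊤ → ⊤ (no change)

Fixpoint:
  val[0] = ⊤
  val[1] = ⊤
  val[2] = ⊤
  val[3] = ⊤
  val[4] = −
  val[5] = ⊤
  val[6] = ⊤
  val[7] = +

11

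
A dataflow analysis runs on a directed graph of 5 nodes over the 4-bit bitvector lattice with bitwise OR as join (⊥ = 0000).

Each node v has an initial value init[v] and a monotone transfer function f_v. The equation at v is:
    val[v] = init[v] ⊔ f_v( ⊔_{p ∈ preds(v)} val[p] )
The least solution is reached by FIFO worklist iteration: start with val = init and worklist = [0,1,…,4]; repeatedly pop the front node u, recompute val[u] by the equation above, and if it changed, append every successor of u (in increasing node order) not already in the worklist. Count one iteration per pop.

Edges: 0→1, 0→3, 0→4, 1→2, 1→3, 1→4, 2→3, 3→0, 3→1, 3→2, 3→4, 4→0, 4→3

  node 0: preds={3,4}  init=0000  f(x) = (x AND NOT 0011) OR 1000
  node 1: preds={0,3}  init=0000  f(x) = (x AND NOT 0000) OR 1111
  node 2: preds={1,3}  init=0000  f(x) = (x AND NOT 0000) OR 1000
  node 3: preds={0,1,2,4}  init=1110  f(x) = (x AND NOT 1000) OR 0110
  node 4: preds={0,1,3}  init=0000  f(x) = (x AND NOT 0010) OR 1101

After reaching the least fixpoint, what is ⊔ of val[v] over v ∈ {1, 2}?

Worklist (9 pops):
  #1 pop 0: in=1110 → 1100 (was 0000); enqueue []
  #2 pop 1: in=1110 → 1111 (was 0000); enqueue []
  #3 pop 2: in=1111 → 1111 (was 0000); enqueue []
  #4 pop 3: in=1111 → 1111 (was 1110); enqueue [0,1,2]
  #5 pop 4: in=1111 → 1101 (was 0000); enqueue [3]
  #6 pop 0: in=1111 → 1100 (no change)
  #7 pop 1: in=1111 → 1111 (no change)
  #8 pop 2: in=1111 → 1111 (no change)
  #9 pop 3: in=1111 → 1111 (no change)

Fixpoint:
  val[0] = 1100
  val[1] = 1111
  val[2] = 1111
  val[3] = 1111
  val[4] = 1101

1111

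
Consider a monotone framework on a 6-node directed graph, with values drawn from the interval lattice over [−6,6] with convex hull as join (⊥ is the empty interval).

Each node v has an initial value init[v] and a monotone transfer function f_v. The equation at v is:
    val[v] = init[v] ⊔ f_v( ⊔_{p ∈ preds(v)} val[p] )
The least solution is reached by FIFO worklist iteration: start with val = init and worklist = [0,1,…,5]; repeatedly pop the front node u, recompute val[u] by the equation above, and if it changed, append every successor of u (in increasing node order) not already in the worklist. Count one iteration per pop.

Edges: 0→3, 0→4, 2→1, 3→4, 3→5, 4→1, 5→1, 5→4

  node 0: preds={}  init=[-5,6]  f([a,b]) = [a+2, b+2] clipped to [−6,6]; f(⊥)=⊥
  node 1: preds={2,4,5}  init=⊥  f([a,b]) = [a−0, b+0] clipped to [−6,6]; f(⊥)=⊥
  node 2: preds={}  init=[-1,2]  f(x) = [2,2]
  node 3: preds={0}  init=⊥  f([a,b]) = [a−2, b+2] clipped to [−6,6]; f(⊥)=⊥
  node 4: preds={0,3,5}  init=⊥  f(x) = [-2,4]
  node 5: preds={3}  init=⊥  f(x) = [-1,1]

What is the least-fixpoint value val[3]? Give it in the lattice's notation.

[-6,6]

Trace (8 dequeues):
  [1] u=0 | in ⊥ | out [-5,6] | ==
  [2] u=1 | in [-1,2] | out [-1,2] | prev ⊥ | push {}
  [3] u=2 | in ⊥ | out [-1,2] | ==
  [4] u=3 | in [-5,6] | out [-6,6] | prev ⊥ | push {}
  [5] u=4 | in [-6,6] | out [-2,4] | prev ⊥ | push {1}
  [6] u=5 | in [-6,6] | out [-1,1] | prev ⊥ | push {4}
  [7] u=1 | in [-2,4] | out [-2,4] | prev [-1,2] | push {}
  [8] u=4 | in [-6,6] | out [-2,4] | ==

Converged values:
  [0] [-5,6]
  [1] [-2,4]
  [2] [-1,2]
  [3] [-6,6]
  [4] [-2,4]
  [5] [-1,1]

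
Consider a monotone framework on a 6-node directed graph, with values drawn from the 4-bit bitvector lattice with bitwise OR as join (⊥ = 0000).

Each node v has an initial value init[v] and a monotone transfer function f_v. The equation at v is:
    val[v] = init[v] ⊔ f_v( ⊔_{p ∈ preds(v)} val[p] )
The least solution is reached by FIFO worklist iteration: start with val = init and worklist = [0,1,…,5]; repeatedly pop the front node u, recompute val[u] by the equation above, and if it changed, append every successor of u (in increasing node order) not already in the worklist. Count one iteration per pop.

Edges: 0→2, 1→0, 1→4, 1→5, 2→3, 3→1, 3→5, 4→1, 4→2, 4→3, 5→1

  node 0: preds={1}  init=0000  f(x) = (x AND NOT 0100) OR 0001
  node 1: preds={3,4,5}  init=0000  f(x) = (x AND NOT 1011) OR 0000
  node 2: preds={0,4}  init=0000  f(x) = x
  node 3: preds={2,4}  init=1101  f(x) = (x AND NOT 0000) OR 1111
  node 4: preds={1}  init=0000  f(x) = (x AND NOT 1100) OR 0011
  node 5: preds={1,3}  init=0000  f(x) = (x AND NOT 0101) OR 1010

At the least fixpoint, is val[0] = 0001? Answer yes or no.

Trace (10 dequeues):
  [1] u=0 | in 0000 | out 0001 | prev 0000 | push {}
  [2] u=1 | in 1101 | out 0100 | prev 0000 | push {0}
  [3] u=2 | in 0001 | out 0001 | prev 0000 | push {}
  [4] u=3 | in 0001 | out 1111 | prev 1101 | push {1}
  [5] u=4 | in 0100 | out 0011 | prev 0000 | push {2,3}
  [6] u=5 | in 1111 | out 1010 | prev 0000 | push {}
  [7] u=0 | in 0100 | out 0001 | ==
  [8] u=1 | in 1111 | out 0100 | ==
  [9] u=2 | in 0011 | out 0011 | prev 0001 | push {}
  [10] u=3 | in 0011 | out 1111 | ==

Converged values:
  [0] 0001
  [1] 0100
  [2] 0011
  [3] 1111
  [4] 0011
  [5] 1010

yes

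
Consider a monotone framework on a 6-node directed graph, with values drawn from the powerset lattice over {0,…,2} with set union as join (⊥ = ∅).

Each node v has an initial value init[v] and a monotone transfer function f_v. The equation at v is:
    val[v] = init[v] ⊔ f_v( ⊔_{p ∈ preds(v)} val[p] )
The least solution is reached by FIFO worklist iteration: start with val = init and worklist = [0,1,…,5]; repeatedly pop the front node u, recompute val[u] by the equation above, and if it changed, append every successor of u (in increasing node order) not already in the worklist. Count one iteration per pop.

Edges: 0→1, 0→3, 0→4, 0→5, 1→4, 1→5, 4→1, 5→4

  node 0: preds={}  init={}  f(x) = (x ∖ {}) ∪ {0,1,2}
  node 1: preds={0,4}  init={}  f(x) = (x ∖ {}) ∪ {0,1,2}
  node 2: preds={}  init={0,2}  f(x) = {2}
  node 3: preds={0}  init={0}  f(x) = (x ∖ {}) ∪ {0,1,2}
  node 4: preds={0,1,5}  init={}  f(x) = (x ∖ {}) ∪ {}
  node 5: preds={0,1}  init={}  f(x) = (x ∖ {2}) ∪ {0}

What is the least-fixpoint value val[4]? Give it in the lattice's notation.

{0,1,2}

Trace (8 dequeues):
  [1] u=0 | in {} | out {0,1,2} | prev {} | push {}
  [2] u=1 | in {0,1,2} | out {0,1,2} | prev {} | push {}
  [3] u=2 | in {} | out {0,2} | ==
  [4] u=3 | in {0,1,2} | out {0,1,2} | prev {0} | push {}
  [5] u=4 | in {0,1,2} | out {0,1,2} | prev {} | push {1}
  [6] u=5 | in {0,1,2} | out {0,1} | prev {} | push {4}
  [7] u=1 | in {0,1,2} | out {0,1,2} | ==
  [8] u=4 | in {0,1,2} | out {0,1,2} | ==

Converged values:
  [0] {0,1,2}
  [1] {0,1,2}
  [2] {0,2}
  [3] {0,1,2}
  [4] {0,1,2}
  [5] {0,1}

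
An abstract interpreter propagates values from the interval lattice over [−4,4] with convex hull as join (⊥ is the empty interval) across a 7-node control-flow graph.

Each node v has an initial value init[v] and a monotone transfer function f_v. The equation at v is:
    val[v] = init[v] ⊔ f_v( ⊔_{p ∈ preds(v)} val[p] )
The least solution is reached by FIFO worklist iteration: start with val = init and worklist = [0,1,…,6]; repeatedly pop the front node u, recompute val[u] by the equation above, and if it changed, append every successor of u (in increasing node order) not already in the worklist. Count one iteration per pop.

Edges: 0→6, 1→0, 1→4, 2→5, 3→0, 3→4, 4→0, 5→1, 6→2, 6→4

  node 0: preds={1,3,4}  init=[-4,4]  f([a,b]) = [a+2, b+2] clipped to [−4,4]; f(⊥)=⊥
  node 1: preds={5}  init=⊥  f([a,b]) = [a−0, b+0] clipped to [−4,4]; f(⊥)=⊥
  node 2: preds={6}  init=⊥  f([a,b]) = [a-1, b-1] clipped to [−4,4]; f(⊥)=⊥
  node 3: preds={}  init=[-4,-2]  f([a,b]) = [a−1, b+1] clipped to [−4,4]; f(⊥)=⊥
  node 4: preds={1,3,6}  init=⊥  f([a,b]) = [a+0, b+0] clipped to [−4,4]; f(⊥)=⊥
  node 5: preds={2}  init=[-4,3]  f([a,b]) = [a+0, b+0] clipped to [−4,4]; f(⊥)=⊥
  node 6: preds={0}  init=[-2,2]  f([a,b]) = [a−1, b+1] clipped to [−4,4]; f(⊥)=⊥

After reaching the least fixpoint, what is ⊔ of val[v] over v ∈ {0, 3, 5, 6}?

Iteration log — 12 steps:
  step 1. node 0  ⊔preds=[-4,-2]  new=[-4,4]  stable
  step 2. node 1  ⊔preds=[-4,3]  new=[-4,3]  old=⊥  +wl: 0
  step 3. node 2  ⊔preds=[-2,2]  new=[-3,1]  old=⊥  +wl: 
  step 4. node 3  ⊔preds=⊥  new=[-4,-2]  stable
  step 5. node 4  ⊔preds=[-4,3]  new=[-4,3]  old=⊥  +wl: 
  step 6. node 5  ⊔preds=[-3,1]  new=[-4,3]  stable
  step 7. node 6  ⊔preds=[-4,4]  new=[-4,4]  old=[-2,2]  +wl: 2,4
  step 8. node 0  ⊔preds=[-4,3]  new=[-4,4]  stable
  step 9. node 2  ⊔preds=[-4,4]  new=[-4,3]  old=[-3,1]  +wl: 5
  step 10. node 4  ⊔preds=[-4,4]  new=[-4,4]  old=[-4,3]  +wl: 0
  step 11. node 5  ⊔preds=[-4,3]  new=[-4,3]  stable
  step 12. node 0  ⊔preds=[-4,4]  new=[-4,4]  stable

Least fixpoint reached:
  node 0: [-4,4]
  node 1: [-4,3]
  node 2: [-4,3]
  node 3: [-4,-2]
  node 4: [-4,4]
  node 5: [-4,3]
  node 6: [-4,4]

[-4,4]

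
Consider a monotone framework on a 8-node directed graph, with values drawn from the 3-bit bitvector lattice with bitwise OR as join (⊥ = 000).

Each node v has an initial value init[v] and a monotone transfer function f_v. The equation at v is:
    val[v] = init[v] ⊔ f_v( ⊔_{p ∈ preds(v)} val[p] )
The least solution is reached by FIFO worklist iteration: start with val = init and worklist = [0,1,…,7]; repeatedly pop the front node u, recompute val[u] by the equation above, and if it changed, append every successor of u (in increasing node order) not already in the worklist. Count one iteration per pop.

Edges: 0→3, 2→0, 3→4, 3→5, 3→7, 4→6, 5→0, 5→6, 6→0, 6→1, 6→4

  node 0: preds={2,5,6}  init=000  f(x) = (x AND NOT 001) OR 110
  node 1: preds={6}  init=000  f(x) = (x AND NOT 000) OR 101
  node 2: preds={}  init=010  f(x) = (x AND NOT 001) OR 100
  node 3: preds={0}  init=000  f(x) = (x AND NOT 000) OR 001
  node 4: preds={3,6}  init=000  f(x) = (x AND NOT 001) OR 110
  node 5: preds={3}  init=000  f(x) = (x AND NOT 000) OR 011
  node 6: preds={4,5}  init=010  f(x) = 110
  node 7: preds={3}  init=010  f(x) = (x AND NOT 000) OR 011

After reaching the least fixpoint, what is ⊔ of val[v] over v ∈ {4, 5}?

Trace (11 dequeues):
  [1] u=0 | in 010 | out 110 | prev 000 | push {}
  [2] u=1 | in 010 | out 111 | prev 000 | push {}
  [3] u=2 | in 000 | out 110 | prev 010 | push {0}
  [4] u=3 | in 110 | out 111 | prev 000 | push {}
  [5] u=4 | in 111 | out 110 | prev 000 | push {}
  [6] u=5 | in 111 | out 111 | prev 000 | push {}
  [7] u=6 | in 111 | out 110 | prev 010 | push {1,4}
  [8] u=7 | in 111 | out 111 | prev 010 | push {}
  [9] u=0 | in 111 | out 110 | ==
  [10] u=1 | in 110 | out 111 | ==
  [11] u=4 | in 111 | out 110 | ==

Converged values:
  [0] 110
  [1] 111
  [2] 110
  [3] 111
  [4] 110
  [5] 111
  [6] 110
  [7] 111

111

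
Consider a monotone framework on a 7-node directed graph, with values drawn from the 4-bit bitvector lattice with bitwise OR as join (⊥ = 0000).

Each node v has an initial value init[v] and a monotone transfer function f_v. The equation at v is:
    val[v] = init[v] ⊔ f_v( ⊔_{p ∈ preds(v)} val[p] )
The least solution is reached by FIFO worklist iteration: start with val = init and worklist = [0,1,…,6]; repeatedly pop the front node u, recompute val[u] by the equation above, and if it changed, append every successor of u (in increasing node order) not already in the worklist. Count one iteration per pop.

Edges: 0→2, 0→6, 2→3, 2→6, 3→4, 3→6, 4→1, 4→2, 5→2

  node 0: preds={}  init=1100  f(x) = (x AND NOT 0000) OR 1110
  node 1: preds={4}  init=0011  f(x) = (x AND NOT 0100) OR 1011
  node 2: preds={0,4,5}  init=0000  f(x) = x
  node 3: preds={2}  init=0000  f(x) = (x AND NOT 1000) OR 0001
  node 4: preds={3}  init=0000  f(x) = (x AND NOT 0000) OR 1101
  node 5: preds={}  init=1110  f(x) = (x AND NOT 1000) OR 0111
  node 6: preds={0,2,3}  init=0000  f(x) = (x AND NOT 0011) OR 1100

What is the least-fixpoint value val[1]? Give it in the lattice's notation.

1011

Trace (11 dequeues):
  [1] u=0 | in 0000 | out 1110 | prev 1100 | push {}
  [2] u=1 | in 0000 | out 1011 | prev 0011 | push {}
  [3] u=2 | in 1110 | out 1110 | prev 0000 | push {}
  [4] u=3 | in 1110 | out 0111 | prev 0000 | push {}
  [5] u=4 | in 0111 | out 1111 | prev 0000 | push {1,2}
  [6] u=5 | in 0000 | out 1111 | prev 1110 | push {}
  [7] u=6 | in 1111 | out 1100 | prev 0000 | push {}
  [8] u=1 | in 1111 | out 1011 | ==
  [9] u=2 | in 1111 | out 1111 | prev 1110 | push {3,6}
  [10] u=3 | in 1111 | out 0111 | ==
  [11] u=6 | in 1111 | out 1100 | ==

Converged values:
  [0] 1110
  [1] 1011
  [2] 1111
  [3] 0111
  [4] 1111
  [5] 1111
  [6] 1100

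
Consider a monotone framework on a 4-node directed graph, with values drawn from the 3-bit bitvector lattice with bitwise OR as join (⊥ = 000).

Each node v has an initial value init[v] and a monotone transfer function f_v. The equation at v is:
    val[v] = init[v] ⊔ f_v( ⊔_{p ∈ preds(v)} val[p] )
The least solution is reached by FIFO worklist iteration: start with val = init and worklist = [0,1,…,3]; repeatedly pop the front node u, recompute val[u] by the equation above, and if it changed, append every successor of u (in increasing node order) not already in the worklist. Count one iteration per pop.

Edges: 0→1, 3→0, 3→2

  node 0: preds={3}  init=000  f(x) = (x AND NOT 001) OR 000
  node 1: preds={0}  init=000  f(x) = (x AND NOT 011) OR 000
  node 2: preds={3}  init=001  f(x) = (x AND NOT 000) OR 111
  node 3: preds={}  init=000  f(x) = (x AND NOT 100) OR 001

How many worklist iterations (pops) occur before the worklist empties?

6

Iteration log — 6 steps:
  step 1. node 0  ⊔preds=000  new=000  stable
  step 2. node 1  ⊔preds=000  new=000  stable
  step 3. node 2  ⊔preds=000  new=111  old=001  +wl: 
  step 4. node 3  ⊔preds=000  new=001  old=000  +wl: 0,2
  step 5. node 0  ⊔preds=001  new=000  stable
  step 6. node 2  ⊔preds=001  new=111  stable

Least fixpoint reached:
  node 0: 000
  node 1: 000
  node 2: 111
  node 3: 001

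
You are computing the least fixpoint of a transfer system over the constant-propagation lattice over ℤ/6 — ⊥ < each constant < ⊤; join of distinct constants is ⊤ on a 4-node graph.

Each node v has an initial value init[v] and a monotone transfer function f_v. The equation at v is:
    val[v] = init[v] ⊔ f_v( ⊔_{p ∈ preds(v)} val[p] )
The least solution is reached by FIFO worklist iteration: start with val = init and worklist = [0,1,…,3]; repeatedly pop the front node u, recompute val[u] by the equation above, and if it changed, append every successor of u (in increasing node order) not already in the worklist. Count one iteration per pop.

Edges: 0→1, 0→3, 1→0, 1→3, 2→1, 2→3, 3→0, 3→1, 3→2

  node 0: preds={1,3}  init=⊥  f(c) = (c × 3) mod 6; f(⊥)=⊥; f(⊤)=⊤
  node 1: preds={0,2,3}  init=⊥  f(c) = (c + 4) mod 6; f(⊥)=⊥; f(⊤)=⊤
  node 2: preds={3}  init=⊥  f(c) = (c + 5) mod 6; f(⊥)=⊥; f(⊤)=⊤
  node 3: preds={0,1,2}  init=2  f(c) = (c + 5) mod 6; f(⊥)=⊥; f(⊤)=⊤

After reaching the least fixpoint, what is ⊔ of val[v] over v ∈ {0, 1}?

⊤

Trace (9 dequeues):
  [1] u=0 | in 2 | out 0 | prev ⊥ | push {}
  [2] u=1 | in ⊤ | out ⊤ | prev ⊥ | push {0}
  [3] u=2 | in 2 | out 1 | prev ⊥ | push {1}
  [4] u=3 | in ⊤ | out ⊤ | prev 2 | push {2}
  [5] u=0 | in ⊤ | out ⊤ | prev 0 | push {3}
  [6] u=1 | in ⊤ | out ⊤ | ==
  [7] u=2 | in ⊤ | out ⊤ | prev 1 | push {1}
  [8] u=3 | in ⊤ | out ⊤ | ==
  [9] u=1 | in ⊤ | out ⊤ | ==

Converged values:
  [0] ⊤
  [1] ⊤
  [2] ⊤
  [3] ⊤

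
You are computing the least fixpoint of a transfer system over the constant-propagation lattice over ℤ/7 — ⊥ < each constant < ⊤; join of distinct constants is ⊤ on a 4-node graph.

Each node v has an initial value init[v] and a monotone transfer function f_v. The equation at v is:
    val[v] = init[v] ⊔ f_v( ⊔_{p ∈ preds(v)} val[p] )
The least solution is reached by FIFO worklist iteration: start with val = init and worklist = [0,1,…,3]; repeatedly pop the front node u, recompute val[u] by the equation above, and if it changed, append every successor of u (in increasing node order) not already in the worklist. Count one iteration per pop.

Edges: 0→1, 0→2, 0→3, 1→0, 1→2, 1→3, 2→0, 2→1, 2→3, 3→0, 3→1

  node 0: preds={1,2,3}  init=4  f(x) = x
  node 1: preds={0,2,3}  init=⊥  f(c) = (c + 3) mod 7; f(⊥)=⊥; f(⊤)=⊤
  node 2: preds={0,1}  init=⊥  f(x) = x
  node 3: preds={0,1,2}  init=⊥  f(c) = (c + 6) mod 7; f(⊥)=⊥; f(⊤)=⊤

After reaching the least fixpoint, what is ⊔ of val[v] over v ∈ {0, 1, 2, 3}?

⊤

Worklist (9 pops):
  #1 pop 0: in=⊥ → 4 (no change)
  #2 pop 1: in=4 → 0 (was ⊥); enqueue [0]
  #3 pop 2: in=⊤ → ⊤ (was ⊥); enqueue [1]
  #4 pop 3: in=⊤ → ⊤ (was ⊥); enqueue []
  #5 pop 0: in=⊤ → ⊤ (was 4); enqueue [2,3]
  #6 pop 1: in=⊤ → ⊤ (was 0); enqueue [0]
  #7 pop 2: in=⊤ → ⊤ (no change)
  #8 pop 3: in=⊤ → ⊤ (no change)
  #9 pop 0: in=⊤ → ⊤ (no change)

Fixpoint:
  val[0] = ⊤
  val[1] = ⊤
  val[2] = ⊤
  val[3] = ⊤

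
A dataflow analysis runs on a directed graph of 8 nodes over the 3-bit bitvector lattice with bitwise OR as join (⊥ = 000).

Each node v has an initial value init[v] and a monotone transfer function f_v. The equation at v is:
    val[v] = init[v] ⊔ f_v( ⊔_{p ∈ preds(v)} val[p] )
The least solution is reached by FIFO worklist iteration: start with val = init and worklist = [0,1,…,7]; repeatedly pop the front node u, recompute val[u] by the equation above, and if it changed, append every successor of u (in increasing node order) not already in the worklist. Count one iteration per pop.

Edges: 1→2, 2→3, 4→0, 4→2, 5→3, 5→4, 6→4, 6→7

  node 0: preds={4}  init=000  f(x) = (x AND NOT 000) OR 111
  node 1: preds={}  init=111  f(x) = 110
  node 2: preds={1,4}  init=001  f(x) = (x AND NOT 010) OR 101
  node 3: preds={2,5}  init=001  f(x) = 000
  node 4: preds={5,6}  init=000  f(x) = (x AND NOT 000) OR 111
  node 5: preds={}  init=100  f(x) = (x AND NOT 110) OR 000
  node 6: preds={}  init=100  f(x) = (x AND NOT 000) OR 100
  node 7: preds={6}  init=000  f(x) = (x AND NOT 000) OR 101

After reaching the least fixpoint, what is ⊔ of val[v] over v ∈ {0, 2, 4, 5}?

Trace (10 dequeues):
  [1] u=0 | in 000 | out 111 | prev 000 | push {}
  [2] u=1 | in 000 | out 111 | ==
  [3] u=2 | in 111 | out 101 | prev 001 | push {}
  [4] u=3 | in 101 | out 001 | ==
  [5] u=4 | in 100 | out 111 | prev 000 | push {0,2}
  [6] u=5 | in 000 | out 100 | ==
  [7] u=6 | in 000 | out 100 | ==
  [8] u=7 | in 100 | out 101 | prev 000 | push {}
  [9] u=0 | in 111 | out 111 | ==
  [10] u=2 | in 111 | out 101 | ==

Converged values:
  [0] 111
  [1] 111
  [2] 101
  [3] 001
  [4] 111
  [5] 100
  [6] 100
  [7] 101

111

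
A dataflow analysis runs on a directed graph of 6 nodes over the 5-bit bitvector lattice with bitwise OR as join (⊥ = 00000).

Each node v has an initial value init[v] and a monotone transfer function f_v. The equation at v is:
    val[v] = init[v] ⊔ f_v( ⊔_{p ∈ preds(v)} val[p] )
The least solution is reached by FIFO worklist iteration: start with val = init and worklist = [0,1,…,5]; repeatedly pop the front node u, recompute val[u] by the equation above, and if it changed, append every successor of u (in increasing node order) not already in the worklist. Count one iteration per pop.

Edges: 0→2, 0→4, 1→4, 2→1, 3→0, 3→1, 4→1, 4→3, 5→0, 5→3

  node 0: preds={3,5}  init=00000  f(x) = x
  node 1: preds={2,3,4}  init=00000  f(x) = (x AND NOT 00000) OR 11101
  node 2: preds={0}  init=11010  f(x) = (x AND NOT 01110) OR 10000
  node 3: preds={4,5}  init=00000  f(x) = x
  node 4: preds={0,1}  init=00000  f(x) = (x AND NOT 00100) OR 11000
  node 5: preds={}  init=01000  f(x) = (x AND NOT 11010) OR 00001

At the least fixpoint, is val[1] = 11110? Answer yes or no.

Trace (15 dequeues):
  [1] u=0 | in 01000 | out 01000 | prev 00000 | push {}
  [2] u=1 | in 11010 | out 11111 | prev 00000 | push {}
  [3] u=2 | in 01000 | out 11010 | ==
  [4] u=3 | in 01000 | out 01000 | prev 00000 | push {0,1}
  [5] u=4 | in 11111 | out 11011 | prev 00000 | push {3}
  [6] u=5 | in 00000 | out 01001 | prev 01000 | push {}
  [7] u=0 | in 01001 | out 01001 | prev 01000 | push {2,4}
  [8] u=1 | in 11011 | out 11111 | ==
  [9] u=3 | in 11011 | out 11011 | prev 01000 | push {0,1}
  [10] u=2 | in 01001 | out 11011 | prev 11010 | push {}
  [11] u=4 | in 11111 | out 11011 | ==
  [12] u=0 | in 11011 | out 11011 | prev 01001 | push {2,4}
  [13] u=1 | in 11011 | out 11111 | ==
  [14] u=2 | in 11011 | out 11011 | ==
  [15] u=4 | in 11111 | out 11011 | ==

Converged values:
  [0] 11011
  [1] 11111
  [2] 11011
  [3] 11011
  [4] 11011
  [5] 01001

no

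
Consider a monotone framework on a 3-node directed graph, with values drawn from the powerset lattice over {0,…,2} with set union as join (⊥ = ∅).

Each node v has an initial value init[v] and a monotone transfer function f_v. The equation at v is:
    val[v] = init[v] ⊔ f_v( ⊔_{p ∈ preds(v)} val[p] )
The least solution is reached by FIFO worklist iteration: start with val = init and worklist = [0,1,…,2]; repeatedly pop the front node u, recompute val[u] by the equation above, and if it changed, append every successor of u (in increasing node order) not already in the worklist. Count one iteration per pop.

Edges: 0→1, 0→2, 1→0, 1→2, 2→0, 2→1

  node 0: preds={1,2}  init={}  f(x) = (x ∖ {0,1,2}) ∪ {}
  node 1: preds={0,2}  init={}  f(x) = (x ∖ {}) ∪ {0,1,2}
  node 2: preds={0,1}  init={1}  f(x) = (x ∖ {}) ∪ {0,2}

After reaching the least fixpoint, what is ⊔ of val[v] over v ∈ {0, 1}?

Trace (5 dequeues):
  [1] u=0 | in {1} | out {} | ==
  [2] u=1 | in {1} | out {0,1,2} | prev {} | push {0}
  [3] u=2 | in {0,1,2} | out {0,1,2} | prev {1} | push {1}
  [4] u=0 | in {0,1,2} | out {} | ==
  [5] u=1 | in {0,1,2} | out {0,1,2} | ==

Converged values:
  [0] {}
  [1] {0,1,2}
  [2] {0,1,2}

{0,1,2}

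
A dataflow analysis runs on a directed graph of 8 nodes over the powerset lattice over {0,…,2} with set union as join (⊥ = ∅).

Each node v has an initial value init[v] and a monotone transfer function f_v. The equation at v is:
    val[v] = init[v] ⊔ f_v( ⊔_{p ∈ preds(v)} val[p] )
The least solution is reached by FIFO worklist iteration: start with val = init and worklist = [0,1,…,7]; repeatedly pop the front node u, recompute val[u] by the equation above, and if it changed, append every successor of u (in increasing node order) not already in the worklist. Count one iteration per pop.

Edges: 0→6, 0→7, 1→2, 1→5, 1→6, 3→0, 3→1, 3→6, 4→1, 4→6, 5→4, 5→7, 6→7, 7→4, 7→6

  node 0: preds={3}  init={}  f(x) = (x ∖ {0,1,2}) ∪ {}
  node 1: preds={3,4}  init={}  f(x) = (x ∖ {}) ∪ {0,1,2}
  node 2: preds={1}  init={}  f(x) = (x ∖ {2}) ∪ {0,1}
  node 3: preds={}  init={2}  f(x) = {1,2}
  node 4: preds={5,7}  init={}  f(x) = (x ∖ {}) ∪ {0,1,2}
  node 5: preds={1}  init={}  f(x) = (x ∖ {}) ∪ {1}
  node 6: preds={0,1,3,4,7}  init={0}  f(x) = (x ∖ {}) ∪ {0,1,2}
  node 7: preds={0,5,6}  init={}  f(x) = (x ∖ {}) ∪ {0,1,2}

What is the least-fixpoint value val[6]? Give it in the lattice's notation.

Trace (12 dequeues):
  [1] u=0 | in {2} | out {} | ==
  [2] u=1 | in {2} | out {0,1,2} | prev {} | push {}
  [3] u=2 | in {0,1,2} | out {0,1} | prev {} | push {}
  [4] u=3 | in {} | out {1,2} | prev {2} | push {0,1}
  [5] u=4 | in {} | out {0,1,2} | prev {} | push {}
  [6] u=5 | in {0,1,2} | out {0,1,2} | prev {} | push {4}
  [7] u=6 | in {0,1,2} | out {0,1,2} | prev {0} | push {}
  [8] u=7 | in {0,1,2} | out {0,1,2} | prev {} | push {6}
  [9] u=0 | in {1,2} | out {} | ==
  [10] u=1 | in {0,1,2} | out {0,1,2} | ==
  [11] u=4 | in {0,1,2} | out {0,1,2} | ==
  [12] u=6 | in {0,1,2} | out {0,1,2} | ==

Converged values:
  [0] {}
  [1] {0,1,2}
  [2] {0,1}
  [3] {1,2}
  [4] {0,1,2}
  [5] {0,1,2}
  [6] {0,1,2}
  [7] {0,1,2}

{0,1,2}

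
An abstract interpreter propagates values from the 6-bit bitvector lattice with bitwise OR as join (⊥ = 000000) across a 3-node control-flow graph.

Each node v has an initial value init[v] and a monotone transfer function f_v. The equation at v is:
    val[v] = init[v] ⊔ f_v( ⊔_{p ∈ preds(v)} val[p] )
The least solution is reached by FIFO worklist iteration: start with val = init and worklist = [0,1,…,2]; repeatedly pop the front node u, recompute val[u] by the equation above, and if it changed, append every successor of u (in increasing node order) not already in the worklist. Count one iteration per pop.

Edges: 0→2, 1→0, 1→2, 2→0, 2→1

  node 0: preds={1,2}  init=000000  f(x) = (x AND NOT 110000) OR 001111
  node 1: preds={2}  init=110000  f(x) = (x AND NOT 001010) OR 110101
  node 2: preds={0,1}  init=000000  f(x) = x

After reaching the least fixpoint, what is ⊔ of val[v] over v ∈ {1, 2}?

Trace (5 dequeues):
  [1] u=0 | in 110000 | out 001111 | prev 000000 | push {}
  [2] u=1 | in 000000 | out 110101 | prev 110000 | push {0}
  [3] u=2 | in 111111 | out 111111 | prev 000000 | push {1}
  [4] u=0 | in 111111 | out 001111 | ==
  [5] u=1 | in 111111 | out 110101 | ==

Converged values:
  [0] 001111
  [1] 110101
  [2] 111111

111111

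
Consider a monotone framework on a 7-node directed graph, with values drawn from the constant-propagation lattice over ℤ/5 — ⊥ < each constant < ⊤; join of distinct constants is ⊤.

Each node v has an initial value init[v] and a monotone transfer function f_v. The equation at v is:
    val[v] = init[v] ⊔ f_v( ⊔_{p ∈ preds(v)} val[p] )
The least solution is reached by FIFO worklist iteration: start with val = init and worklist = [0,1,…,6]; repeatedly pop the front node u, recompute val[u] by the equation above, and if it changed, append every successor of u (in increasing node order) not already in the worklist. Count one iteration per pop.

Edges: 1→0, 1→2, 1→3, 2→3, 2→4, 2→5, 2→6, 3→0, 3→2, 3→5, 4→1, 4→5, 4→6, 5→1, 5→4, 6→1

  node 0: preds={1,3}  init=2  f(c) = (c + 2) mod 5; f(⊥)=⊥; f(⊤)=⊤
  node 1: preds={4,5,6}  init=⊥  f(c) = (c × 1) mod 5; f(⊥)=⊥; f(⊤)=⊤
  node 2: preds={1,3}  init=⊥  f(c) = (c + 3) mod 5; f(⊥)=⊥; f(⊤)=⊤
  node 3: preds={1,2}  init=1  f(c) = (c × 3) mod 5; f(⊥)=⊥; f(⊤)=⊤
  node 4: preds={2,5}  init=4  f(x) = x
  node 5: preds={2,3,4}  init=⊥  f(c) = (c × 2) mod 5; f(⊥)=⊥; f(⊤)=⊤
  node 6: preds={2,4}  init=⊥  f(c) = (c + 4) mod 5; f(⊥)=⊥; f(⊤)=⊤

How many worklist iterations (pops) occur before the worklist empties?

Iteration log — 14 steps:
  step 1. node 0  ⊔preds=1  new=⊤  old=2  +wl: 
  step 2. node 1  ⊔preds=4  new=4  old=⊥  +wl: 0
  step 3. node 2  ⊔preds=⊤  new=⊤  old=⊥  +wl: 
  step 4. node 3  ⊔preds=⊤  new=⊤  old=1  +wl: 2
  step 5. node 4  ⊔preds=⊤  new=⊤  old=4  +wl: 1
  step 6. node 5  ⊔preds=⊤  new=⊤  old=⊥  +wl: 4
  step 7. node 6  ⊔preds=⊤  new=⊤  old=⊥  +wl: 
  step 8. node 0  ⊔preds=⊤  new=⊤  stable
  step 9. node 2  ⊔preds=⊤  new=⊤  stable
  step 10. node 1  ⊔preds=⊤  new=⊤  old=4  +wl: 0,2,3
  step 11. node 4  ⊔preds=⊤  new=⊤  stable
  step 12. node 0  ⊔preds=⊤  new=⊤  stable
  step 13. node 2  ⊔preds=⊤  new=⊤  stable
  step 14. node 3  ⊔preds=⊤  new=⊤  stable

Least fixpoint reached:
  node 0: ⊤
  node 1: ⊤
  node 2: ⊤
  node 3: ⊤
  node 4: ⊤
  node 5: ⊤
  node 6: ⊤

14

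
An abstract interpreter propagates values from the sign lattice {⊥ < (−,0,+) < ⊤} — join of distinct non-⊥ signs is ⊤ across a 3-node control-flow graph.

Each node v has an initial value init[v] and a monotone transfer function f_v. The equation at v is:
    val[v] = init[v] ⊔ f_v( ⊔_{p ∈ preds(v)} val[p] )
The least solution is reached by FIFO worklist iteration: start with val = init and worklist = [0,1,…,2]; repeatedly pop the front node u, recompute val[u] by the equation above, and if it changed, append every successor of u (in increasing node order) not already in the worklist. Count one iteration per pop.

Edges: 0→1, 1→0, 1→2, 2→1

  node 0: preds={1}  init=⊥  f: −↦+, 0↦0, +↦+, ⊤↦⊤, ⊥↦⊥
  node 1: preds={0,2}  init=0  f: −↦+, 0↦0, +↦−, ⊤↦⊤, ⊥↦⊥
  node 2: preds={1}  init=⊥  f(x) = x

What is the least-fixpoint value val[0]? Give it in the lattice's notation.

0

Worklist (4 pops):
  #1 pop 0: in=0 → 0 (was ⊥); enqueue []
  #2 pop 1: in=0 → 0 (no change)
  #3 pop 2: in=0 → 0 (was ⊥); enqueue [1]
  #4 pop 1: in=0 → 0 (no change)

Fixpoint:
  val[0] = 0
  val[1] = 0
  val[2] = 0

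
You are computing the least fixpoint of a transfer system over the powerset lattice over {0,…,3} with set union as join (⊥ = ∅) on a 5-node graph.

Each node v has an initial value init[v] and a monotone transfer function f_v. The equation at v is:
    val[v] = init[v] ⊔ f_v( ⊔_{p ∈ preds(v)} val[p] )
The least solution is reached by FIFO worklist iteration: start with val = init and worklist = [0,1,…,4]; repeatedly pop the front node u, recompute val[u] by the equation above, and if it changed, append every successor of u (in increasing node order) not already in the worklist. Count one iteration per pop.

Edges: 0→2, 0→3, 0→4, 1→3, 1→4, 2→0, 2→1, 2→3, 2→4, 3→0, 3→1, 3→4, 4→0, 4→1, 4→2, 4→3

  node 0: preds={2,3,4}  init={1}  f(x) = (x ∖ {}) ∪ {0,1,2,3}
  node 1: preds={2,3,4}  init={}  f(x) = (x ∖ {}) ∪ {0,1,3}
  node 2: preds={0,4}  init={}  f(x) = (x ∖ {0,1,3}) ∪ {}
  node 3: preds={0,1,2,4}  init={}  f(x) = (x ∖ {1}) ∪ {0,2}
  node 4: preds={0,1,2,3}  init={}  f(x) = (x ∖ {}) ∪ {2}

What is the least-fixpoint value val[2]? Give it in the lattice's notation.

{2}

Worklist (10 pops):
  #1 pop 0: in={} → {0,1,2,3} (was {1}); enqueue []
  #2 pop 1: in={} → {0,1,3} (was {}); enqueue []
  #3 pop 2: in={0,1,2,3} → {2} (was {}); enqueue [0,1]
  #4 pop 3: in={0,1,2,3} → {0,2,3} (was {}); enqueue []
  #5 pop 4: in={0,1,2,3} → {0,1,2,3} (was {}); enqueue [2,3]
  #6 pop 0: in={0,1,2,3} → {0,1,2,3} (no change)
  #7 pop 1: in={0,1,2,3} → {0,1,2,3} (was {0,1,3}); enqueue [4]
  #8 pop 2: in={0,1,2,3} → {2} (no change)
  #9 pop 3: in={0,1,2,3} → {0,2,3} (no change)
  #10 pop 4: in={0,1,2,3} → {0,1,2,3} (no change)

Fixpoint:
  val[0] = {0,1,2,3}
  val[1] = {0,1,2,3}
  val[2] = {2}
  val[3] = {0,2,3}
  val[4] = {0,1,2,3}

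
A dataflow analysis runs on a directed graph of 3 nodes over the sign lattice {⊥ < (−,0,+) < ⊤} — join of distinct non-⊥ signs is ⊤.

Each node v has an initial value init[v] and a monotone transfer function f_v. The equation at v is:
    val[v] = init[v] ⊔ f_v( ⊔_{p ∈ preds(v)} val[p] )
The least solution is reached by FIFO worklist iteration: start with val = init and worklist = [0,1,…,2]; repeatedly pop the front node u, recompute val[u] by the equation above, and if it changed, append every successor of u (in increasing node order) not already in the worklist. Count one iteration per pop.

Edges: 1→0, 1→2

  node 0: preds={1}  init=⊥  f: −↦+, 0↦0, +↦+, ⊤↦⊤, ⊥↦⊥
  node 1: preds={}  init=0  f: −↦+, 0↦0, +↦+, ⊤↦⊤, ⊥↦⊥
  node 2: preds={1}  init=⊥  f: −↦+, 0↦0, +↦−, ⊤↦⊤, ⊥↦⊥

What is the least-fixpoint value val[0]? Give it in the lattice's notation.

Iteration log — 3 steps:
  step 1. node 0  ⊔preds=0  new=0  old=⊥  +wl: 
  step 2. node 1  ⊔preds=⊥  new=0  stable
  step 3. node 2  ⊔preds=0  new=0  old=⊥  +wl: 

Least fixpoint reached:
  node 0: 0
  node 1: 0
  node 2: 0

0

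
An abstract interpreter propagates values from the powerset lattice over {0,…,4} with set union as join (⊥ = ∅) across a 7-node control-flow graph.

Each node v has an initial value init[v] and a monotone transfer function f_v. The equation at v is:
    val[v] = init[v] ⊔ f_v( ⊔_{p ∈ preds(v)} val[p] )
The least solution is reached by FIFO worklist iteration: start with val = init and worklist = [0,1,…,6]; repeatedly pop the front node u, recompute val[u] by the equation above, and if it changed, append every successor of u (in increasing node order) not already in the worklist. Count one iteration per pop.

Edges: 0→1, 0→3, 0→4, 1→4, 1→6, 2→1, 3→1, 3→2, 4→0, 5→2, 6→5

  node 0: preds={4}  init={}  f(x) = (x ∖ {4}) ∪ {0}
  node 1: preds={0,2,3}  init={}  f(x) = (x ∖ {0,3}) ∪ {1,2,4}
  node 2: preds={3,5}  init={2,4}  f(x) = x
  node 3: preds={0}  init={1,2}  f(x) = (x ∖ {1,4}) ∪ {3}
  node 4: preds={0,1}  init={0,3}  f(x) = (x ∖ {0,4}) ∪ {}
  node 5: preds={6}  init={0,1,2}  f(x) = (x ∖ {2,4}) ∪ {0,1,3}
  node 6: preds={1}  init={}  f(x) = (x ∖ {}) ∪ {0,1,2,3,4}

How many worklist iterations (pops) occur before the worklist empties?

Iteration log — 14 steps:
  step 1. node 0  ⊔preds={0,3}  new={0,3}  old={}  +wl: 
  step 2. node 1  ⊔preds={0,1,2,3,4}  new={1,2,4}  old={}  +wl: 
  step 3. node 2  ⊔preds={0,1,2}  new={0,1,2,4}  old={2,4}  +wl: 1
  step 4. node 3  ⊔preds={0,3}  new={0,1,2,3}  old={1,2}  +wl: 2
  step 5. node 4  ⊔preds={0,1,2,3,4}  new={0,1,2,3}  old={0,3}  +wl: 0
  step 6. node 5  ⊔preds={}  new={0,1,2,3}  old={0,1,2}  +wl: 
  step 7. node 6  ⊔preds={1,2,4}  new={0,1,2,3,4}  old={}  +wl: 5
  step 8. node 1  ⊔preds={0,1,2,3,4}  new={1,2,4}  stable
  step 9. node 2  ⊔preds={0,1,2,3}  new={0,1,2,3,4}  old={0,1,2,4}  +wl: 1
  step 10. node 0  ⊔preds={0,1,2,3}  new={0,1,2,3}  old={0,3}  +wl: 3,4
  step 11. node 5  ⊔preds={0,1,2,3,4}  new={0,1,2,3}  stable
  step 12. node 1  ⊔preds={0,1,2,3,4}  new={1,2,4}  stable
  step 13. node 3  ⊔preds={0,1,2,3}  new={0,1,2,3}  stable
  step 14. node 4  ⊔preds={0,1,2,3,4}  new={0,1,2,3}  stable

Least fixpoint reached:
  node 0: {0,1,2,3}
  node 1: {1,2,4}
  node 2: {0,1,2,3,4}
  node 3: {0,1,2,3}
  node 4: {0,1,2,3}
  node 5: {0,1,2,3}
  node 6: {0,1,2,3,4}

14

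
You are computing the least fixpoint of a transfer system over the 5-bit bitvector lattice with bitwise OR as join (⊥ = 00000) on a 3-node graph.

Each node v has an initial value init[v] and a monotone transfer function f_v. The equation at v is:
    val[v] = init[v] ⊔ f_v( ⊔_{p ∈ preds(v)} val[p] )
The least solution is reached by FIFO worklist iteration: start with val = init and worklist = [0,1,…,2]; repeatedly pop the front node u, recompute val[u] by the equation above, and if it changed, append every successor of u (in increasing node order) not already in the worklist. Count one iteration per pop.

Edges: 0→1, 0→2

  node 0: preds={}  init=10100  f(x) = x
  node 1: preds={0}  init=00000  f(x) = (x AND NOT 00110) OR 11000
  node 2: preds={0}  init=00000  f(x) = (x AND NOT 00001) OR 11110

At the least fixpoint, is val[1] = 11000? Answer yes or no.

Worklist (3 pops):
  #1 pop 0: in=00000 → 10100 (no change)
  #2 pop 1: in=10100 → 11000 (was 00000); enqueue []
  #3 pop 2: in=10100 → 11110 (was 00000); enqueue []

Fixpoint:
  val[0] = 10100
  val[1] = 11000
  val[2] = 11110

yes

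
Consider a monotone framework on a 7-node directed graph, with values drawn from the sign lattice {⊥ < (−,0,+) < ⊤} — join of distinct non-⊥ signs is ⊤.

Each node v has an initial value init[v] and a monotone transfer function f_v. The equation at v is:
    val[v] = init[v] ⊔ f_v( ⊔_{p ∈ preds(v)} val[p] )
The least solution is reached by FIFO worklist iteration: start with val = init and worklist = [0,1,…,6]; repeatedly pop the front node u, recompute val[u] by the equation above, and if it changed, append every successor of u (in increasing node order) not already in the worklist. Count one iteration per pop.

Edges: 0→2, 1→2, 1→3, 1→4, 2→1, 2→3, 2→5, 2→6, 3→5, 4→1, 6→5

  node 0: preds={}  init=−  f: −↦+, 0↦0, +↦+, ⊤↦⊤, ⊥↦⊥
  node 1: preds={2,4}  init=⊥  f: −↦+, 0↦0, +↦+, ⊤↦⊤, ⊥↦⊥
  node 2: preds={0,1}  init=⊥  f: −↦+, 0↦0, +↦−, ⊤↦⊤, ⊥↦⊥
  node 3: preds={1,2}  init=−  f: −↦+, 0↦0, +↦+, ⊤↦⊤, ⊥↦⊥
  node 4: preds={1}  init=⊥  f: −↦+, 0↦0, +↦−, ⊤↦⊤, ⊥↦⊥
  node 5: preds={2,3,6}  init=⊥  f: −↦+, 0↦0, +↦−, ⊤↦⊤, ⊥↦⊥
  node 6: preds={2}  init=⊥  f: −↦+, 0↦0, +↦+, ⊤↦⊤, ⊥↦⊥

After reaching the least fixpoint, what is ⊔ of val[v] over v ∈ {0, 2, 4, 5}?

⊤

Worklist (20 pops):
  #1 pop 0: in=⊥ → − (no change)
  #2 pop 1: in=⊥ → ⊥ (no change)
  #3 pop 2: in=− → + (was ⊥); enqueue [1]
  #4 pop 3: in=+ → ⊤ (was −); enqueue []
  #5 pop 4: in=⊥ → ⊥ (no change)
  #6 pop 5: in=⊤ → ⊤ (was ⊥); enqueue []
  #7 pop 6: in=+ → + (was ⊥); enqueue [5]
  #8 pop 1: in=+ → + (was ⊥); enqueue [2,3,4]
  #9 pop 5: in=⊤ → ⊤ (no change)
  #10 pop 2: in=⊤ → ⊤ (was +); enqueue [1,5,6]
  #11 pop 3: in=⊤ → ⊤ (no change)
  #12 pop 4: in=+ → − (was ⊥); enqueue []
  #13 pop 1: in=⊤ → ⊤ (was +); enqueue [2,3,4]
  #14 pop 5: in=⊤ → ⊤ (no change)
  #15 pop 6: in=⊤ → ⊤ (was +); enqueue [5]
  #16 pop 2: in=⊤ → ⊤ (no change)
  #17 pop 3: in=⊤ → ⊤ (no change)
  #18 pop 4: in=⊤ → ⊤ (was −); enqueue [1]
  #19 pop 5: in=⊤ → ⊤ (no change)
  #20 pop 1: in=⊤ → ⊤ (no change)

Fixpoint:
  val[0] = −
  val[1] = ⊤
  val[2] = ⊤
  val[3] = ⊤
  val[4] = ⊤
  val[5] = ⊤
  val[6] = ⊤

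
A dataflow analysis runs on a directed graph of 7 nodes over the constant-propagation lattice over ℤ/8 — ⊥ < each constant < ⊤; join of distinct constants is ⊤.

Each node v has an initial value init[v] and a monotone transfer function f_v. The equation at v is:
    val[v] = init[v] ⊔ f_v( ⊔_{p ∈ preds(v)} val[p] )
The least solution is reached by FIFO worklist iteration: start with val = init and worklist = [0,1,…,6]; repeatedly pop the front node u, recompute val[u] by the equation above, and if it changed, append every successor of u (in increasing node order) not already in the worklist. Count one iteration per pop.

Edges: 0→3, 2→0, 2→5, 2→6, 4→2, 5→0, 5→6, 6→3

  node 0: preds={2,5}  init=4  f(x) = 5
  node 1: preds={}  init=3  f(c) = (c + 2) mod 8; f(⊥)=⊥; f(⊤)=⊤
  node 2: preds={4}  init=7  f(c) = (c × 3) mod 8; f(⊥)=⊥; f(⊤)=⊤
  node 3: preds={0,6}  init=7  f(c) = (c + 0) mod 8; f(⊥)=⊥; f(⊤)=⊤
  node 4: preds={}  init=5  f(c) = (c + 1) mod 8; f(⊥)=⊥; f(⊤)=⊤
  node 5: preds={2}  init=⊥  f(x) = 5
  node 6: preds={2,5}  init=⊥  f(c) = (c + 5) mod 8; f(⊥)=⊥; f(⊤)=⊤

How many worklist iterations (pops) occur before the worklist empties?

9

Trace (9 dequeues):
  [1] u=0 | in 7 | out ⊤ | prev 4 | push {}
  [2] u=1 | in ⊥ | out 3 | ==
  [3] u=2 | in 5 | out 7 | ==
  [4] u=3 | in ⊤ | out ⊤ | prev 7 | push {}
  [5] u=4 | in ⊥ | out 5 | ==
  [6] u=5 | in 7 | out 5 | prev ⊥ | push {0}
  [7] u=6 | in ⊤ | out ⊤ | prev ⊥ | push {3}
  [8] u=0 | in ⊤ | out ⊤ | ==
  [9] u=3 | in ⊤ | out ⊤ | ==

Converged values:
  [0] ⊤
  [1] 3
  [2] 7
  [3] ⊤
  [4] 5
  [5] 5
  [6] ⊤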